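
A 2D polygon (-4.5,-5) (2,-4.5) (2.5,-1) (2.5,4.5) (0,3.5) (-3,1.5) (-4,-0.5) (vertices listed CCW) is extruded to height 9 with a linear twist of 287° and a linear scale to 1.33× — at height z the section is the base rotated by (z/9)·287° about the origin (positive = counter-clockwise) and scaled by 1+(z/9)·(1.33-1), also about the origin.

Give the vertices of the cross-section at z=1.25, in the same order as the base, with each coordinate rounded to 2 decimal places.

t = z/height = 1.25/9 = 0.138889
s = 1 + (scale-1)·z/height = 1 + (1.33-1)·1.25/9 = 1.045833
θ = twist·z/height = 287°·1.25/9 = 39.8611° = 0.695708 rad
cos θ = 0.767600, sin θ = 0.640929 (intermediates below are computed at full precision and shown rounded to 5 d.p.)
v1: (-4.5,-5) → rotate → (-0.24956,-6.72218) → ×s → (-0.26100,-7.03028) → (-0.26,-7.03)
v2: (2,-4.5) → rotate → (4.41938,-2.17234) → ×s → (4.62194,-2.27191) → (4.62,-2.27)
v3: (2.5,-1) → rotate → (2.55993,0.83472) → ×s → (2.67726,0.87298) → (2.68,0.87)
v4: (2.5,4.5) → rotate → (-0.96518,5.05652) → ×s → (-1.00942,5.28828) → (-1.01,5.29)
v5: (0,3.5) → rotate → (-2.24325,2.68660) → ×s → (-2.34607,2.80974) → (-2.35,2.81)
v6: (-3,1.5) → rotate → (-3.26419,-0.77139) → ×s → (-3.41380,-0.80674) → (-3.41,-0.81)
v7: (-4,-0.5) → rotate → (-2.74994,-2.94752) → ×s → (-2.87598,-3.08261) → (-2.88,-3.08)

Cross-section at z=1.25: (-0.26,-7.03) (4.62,-2.27) (2.68,0.87) (-1.01,5.29) (-2.35,2.81) (-3.41,-0.81) (-2.88,-3.08)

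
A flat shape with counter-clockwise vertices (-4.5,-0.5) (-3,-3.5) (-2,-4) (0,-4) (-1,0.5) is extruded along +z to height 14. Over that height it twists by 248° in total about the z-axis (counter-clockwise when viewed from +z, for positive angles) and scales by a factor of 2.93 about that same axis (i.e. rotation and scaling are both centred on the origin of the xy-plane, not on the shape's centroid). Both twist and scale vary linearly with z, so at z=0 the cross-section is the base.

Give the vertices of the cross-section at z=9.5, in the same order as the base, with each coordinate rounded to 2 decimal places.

Cross-section at z=9.5: (10.41,-0.98) (8.43,6.51) (6.40,8.11) (1.88,9.05) (2.03,-1.60)

t = z/height = 9.5/14 = 0.678571
s = 1 + (scale-1)·z/height = 1 + (2.93-1)·9.5/14 = 2.309643
θ = twist·z/height = 248°·9.5/14 = 168.2857° = 2.937140 rad
cos θ = -0.979172, sin θ = 0.203031 (intermediates below are computed at full precision and shown rounded to 5 d.p.)
v1: (-4.5,-0.5) → rotate → (4.50779,-0.42406) → ×s → (10.41139,-0.97942) → (10.41,-0.98)
v2: (-3,-3.5) → rotate → (3.64813,2.81801) → ×s → (8.42587,6.50859) → (8.43,6.51)
v3: (-2,-4) → rotate → (2.77047,3.51063) → ×s → (6.39880,8.10829) → (6.40,8.11)
v4: (0,-4) → rotate → (0.81213,3.91669) → ×s → (1.87572,9.04615) → (1.88,9.05)
v5: (-1,0.5) → rotate → (0.87766,-0.69262) → ×s → (2.02707,-1.59970) → (2.03,-1.60)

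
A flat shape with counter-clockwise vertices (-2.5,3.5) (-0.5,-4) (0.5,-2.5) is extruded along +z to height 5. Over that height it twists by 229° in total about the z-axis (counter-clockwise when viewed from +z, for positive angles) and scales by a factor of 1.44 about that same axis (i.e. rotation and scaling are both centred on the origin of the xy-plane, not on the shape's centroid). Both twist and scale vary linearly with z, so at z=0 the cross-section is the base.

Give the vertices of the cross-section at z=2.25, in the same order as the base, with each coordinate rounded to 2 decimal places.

t = z/height = 2.25/5 = 0.45
s = 1 + (scale-1)·z/height = 1 + (1.44-1)·2.25/5 = 1.198000
θ = twist·z/height = 229°·2.25/5 = 103.0500° = 1.798562 rad
cos θ = -0.225801, sin θ = 0.974173 (intermediates below are computed at full precision and shown rounded to 5 d.p.)
v1: (-2.5,3.5) → rotate → (-2.84510,-3.22574) → ×s → (-3.40843,-3.86443) → (-3.41,-3.86)
v2: (-0.5,-4) → rotate → (4.00959,0.41612) → ×s → (4.80349,0.49851) → (4.80,0.50)
v3: (0.5,-2.5) → rotate → (2.32253,1.05159) → ×s → (2.78239,1.25980) → (2.78,1.26)

Cross-section at z=2.25: (-3.41,-3.86) (4.80,0.50) (2.78,1.26)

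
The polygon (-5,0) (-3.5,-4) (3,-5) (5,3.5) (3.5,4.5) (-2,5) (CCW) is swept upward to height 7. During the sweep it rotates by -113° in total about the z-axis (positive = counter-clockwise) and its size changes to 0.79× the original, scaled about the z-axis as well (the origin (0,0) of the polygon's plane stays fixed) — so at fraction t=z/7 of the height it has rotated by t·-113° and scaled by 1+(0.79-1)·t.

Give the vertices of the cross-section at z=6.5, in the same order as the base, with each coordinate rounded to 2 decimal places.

Cross-section at z=6.5: (1.04,3.89) (-2.39,3.55) (-4.51,-1.30) (1.69,-4.61) (2.77,-3.66) (4.30,0.52)

t = z/height = 6.5/7 = 0.928571
s = 1 + (scale-1)·z/height = 1 + (0.79-1)·6.5/7 = 0.805000
θ = twist·z/height = -113°·6.5/7 = -104.9286° = -1.831349 rad
cos θ = -0.257615, sin θ = -0.966248 (intermediates below are computed at full precision and shown rounded to 5 d.p.)
v1: (-5,0) → rotate → (1.28807,4.83124) → ×s → (1.03690,3.88915) → (1.04,3.89)
v2: (-3.5,-4) → rotate → (-2.96334,4.41233) → ×s → (-2.38549,3.55192) → (-2.39,3.55)
v3: (3,-5) → rotate → (-5.60408,-1.61067) → ×s → (-4.51129,-1.29659) → (-4.51,-1.30)
v4: (5,3.5) → rotate → (2.09379,-5.73289) → ×s → (1.68550,-4.61498) → (1.69,-4.61)
v5: (3.5,4.5) → rotate → (3.44646,-4.54113) → ×s → (2.77440,-3.65561) → (2.77,-3.66)
v6: (-2,5) → rotate → (5.34647,0.64442) → ×s → (4.30391,0.51876) → (4.30,0.52)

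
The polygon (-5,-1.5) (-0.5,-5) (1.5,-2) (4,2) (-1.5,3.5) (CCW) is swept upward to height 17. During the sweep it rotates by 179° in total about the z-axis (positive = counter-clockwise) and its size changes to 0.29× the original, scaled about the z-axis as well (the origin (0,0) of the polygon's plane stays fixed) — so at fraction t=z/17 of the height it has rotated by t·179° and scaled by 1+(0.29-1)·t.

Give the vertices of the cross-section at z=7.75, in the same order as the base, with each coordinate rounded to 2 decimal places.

t = z/height = 7.75/17 = 0.455882
s = 1 + (scale-1)·z/height = 1 + (0.29-1)·7.75/17 = 0.676324
θ = twist·z/height = 179°·7.75/17 = 81.6029° = 1.424240 rad
cos θ = 0.146032, sin θ = 0.989280 (intermediates below are computed at full precision and shown rounded to 5 d.p.)
v1: (-5,-1.5) → rotate → (0.75376,-5.16545) → ×s → (0.50978,-3.49351) → (0.51,-3.49)
v2: (-0.5,-5) → rotate → (4.87338,-1.22480) → ×s → (3.29598,-0.82836) → (3.30,-0.83)
v3: (1.5,-2) → rotate → (2.19761,1.19186) → ×s → (1.48629,0.80608) → (1.49,0.81)
v4: (4,2) → rotate → (-1.39443,4.24918) → ×s → (-0.94309,2.87382) → (-0.94,2.87)
v5: (-1.5,3.5) → rotate → (-3.68153,-0.97281) → ×s → (-2.48990,-0.65793) → (-2.49,-0.66)

Cross-section at z=7.75: (0.51,-3.49) (3.30,-0.83) (1.49,0.81) (-0.94,2.87) (-2.49,-0.66)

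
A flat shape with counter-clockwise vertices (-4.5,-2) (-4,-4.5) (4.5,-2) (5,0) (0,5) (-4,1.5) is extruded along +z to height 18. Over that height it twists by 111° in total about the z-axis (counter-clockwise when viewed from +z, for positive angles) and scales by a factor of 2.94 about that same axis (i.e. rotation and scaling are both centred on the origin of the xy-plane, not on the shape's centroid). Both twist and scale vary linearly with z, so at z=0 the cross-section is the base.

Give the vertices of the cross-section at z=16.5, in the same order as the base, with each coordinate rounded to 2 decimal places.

Cross-section at z=16.5: (7.99,-11.11) (14.50,-8.33) (2.89,13.37) (-2.83,13.60) (-13.60,-2.83) (-1.82,-11.73)

t = z/height = 16.5/18 = 0.916667
s = 1 + (scale-1)·z/height = 1 + (2.94-1)·16.5/18 = 2.778333
θ = twist·z/height = 111°·16.5/18 = 101.7500° = 1.775873 rad
cos θ = -0.203642, sin θ = 0.979045 (intermediates below are computed at full precision and shown rounded to 5 d.p.)
v1: (-4.5,-2) → rotate → (2.87448,-3.99842) → ×s → (7.98626,-11.10895) → (7.99,-11.11)
v2: (-4,-4.5) → rotate → (5.22027,-2.99979) → ×s → (14.50365,-8.33443) → (14.50,-8.33)
v3: (4.5,-2) → rotate → (1.04170,4.81299) → ×s → (2.89420,13.37209) → (2.89,13.37)
v4: (5,0) → rotate → (-1.01821,4.89523) → ×s → (-2.82892,13.60057) → (-2.83,13.60)
v5: (0,5) → rotate → (-4.89523,-1.01821) → ×s → (-13.60057,-2.82892) → (-13.60,-2.83)
v6: (-4,1.5) → rotate → (-0.65400,-4.22164) → ×s → (-1.81703,-11.72914) → (-1.82,-11.73)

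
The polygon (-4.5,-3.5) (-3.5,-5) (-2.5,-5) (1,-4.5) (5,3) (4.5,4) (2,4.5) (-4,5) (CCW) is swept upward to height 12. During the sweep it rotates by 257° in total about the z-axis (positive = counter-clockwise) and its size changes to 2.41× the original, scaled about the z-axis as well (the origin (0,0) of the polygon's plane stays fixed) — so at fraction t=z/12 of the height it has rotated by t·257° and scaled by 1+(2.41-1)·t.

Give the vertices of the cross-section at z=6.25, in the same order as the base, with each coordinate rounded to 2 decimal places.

Cross-section at z=6.25: (9.78,-1.42) (10.46,1.63) (9.26,2.88) (4.43,6.66) (-9.76,2.65) (-10.41,0.82) (-8.03,-2.91) (-1.45,-11.01)

t = z/height = 6.25/12 = 0.520833
s = 1 + (scale-1)·z/height = 1 + (2.41-1)·6.25/12 = 1.734375
θ = twist·z/height = 257°·6.25/12 = 133.8542° = 2.336196 rad
cos θ = -0.692825, sin θ = 0.721106 (intermediates below are computed at full precision and shown rounded to 5 d.p.)
v1: (-4.5,-3.5) → rotate → (5.64158,-0.82009) → ×s → (9.78462,-1.42234) → (9.78,-1.42)
v2: (-3.5,-5) → rotate → (6.03042,0.94026) → ×s → (10.45900,1.63076) → (10.46,1.63)
v3: (-2.5,-5) → rotate → (5.33759,1.66136) → ×s → (9.25738,2.88142) → (9.26,2.88)
v4: (1,-4.5) → rotate → (2.55215,3.83882) → ×s → (4.42638,6.65795) → (4.43,6.66)
v5: (5,3) → rotate → (-5.62744,1.52705) → ×s → (-9.76010,2.64848) → (-9.76,2.65)
v6: (4.5,4) → rotate → (-6.00214,0.47367) → ×s → (-10.40995,0.82153) → (-10.41,0.82)
v7: (2,4.5) → rotate → (-4.63063,-1.67550) → ×s → (-8.03124,-2.90595) → (-8.03,-2.91)
v8: (-4,5) → rotate → (-0.83423,-6.34855) → ×s → (-1.44686,-11.01076) → (-1.45,-11.01)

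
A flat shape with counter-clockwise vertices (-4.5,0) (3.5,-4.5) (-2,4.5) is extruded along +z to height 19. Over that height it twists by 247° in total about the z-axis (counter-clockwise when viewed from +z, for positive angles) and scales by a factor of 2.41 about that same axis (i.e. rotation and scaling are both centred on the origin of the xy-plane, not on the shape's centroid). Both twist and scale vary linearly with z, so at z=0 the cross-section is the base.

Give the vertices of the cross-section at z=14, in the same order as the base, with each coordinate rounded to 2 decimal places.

t = z/height = 14/19 = 0.736842
s = 1 + (scale-1)·z/height = 1 + (2.41-1)·14/19 = 2.038947
θ = twist·z/height = 247°·14/19 = 182.0000° = 3.176499 rad
cos θ = -0.999391, sin θ = -0.034899 (intermediates below are computed at full precision and shown rounded to 5 d.p.)
v1: (-4.5,0) → rotate → (4.49726,0.15705) → ×s → (9.16967,0.32021) → (9.17,0.32)
v2: (3.5,-4.5) → rotate → (-3.65492,4.37511) → ×s → (-7.45218,8.92062) → (-7.45,8.92)
v3: (-2,4.5) → rotate → (2.15583,-4.42746) → ×s → (4.39562,-9.02736) → (4.40,-9.03)

Cross-section at z=14: (9.17,0.32) (-7.45,8.92) (4.40,-9.03)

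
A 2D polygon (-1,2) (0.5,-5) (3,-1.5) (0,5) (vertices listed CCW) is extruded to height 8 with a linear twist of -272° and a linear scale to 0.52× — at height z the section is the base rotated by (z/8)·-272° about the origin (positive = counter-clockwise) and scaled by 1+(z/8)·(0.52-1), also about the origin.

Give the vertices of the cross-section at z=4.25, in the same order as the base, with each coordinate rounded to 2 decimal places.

t = z/height = 4.25/8 = 0.53125
s = 1 + (scale-1)·z/height = 1 + (0.52-1)·4.25/8 = 0.745000
θ = twist·z/height = -272°·4.25/8 = -144.5000° = -2.522001 rad
cos θ = -0.814116, sin θ = -0.580703 (intermediates below are computed at full precision and shown rounded to 5 d.p.)
v1: (-1,2) → rotate → (1.97552,-1.04753) → ×s → (1.47176,-0.78041) → (1.47,-0.78)
v2: (0.5,-5) → rotate → (-3.31057,3.78023) → ×s → (-2.46638,2.81627) → (-2.47,2.82)
v3: (3,-1.5) → rotate → (-3.31340,-0.52094) → ×s → (-2.46848,-0.38810) → (-2.47,-0.39)
v4: (0,5) → rotate → (2.90351,-4.07058) → ×s → (2.16312,-3.03258) → (2.16,-3.03)

Cross-section at z=4.25: (1.47,-0.78) (-2.47,2.82) (-2.47,-0.39) (2.16,-3.03)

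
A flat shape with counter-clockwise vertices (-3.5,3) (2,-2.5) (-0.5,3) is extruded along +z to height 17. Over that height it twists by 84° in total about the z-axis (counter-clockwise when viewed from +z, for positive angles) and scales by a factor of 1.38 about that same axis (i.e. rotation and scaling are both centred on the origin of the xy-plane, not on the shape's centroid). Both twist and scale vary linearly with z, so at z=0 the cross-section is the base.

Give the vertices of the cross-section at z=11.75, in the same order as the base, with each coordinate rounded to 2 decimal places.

Cross-section at z=11.75: (-5.55,-1.75) (4.01,0.47) (-3.55,1.47)

t = z/height = 11.75/17 = 0.691176
s = 1 + (scale-1)·z/height = 1 + (1.38-1)·11.75/17 = 1.262647
θ = twist·z/height = 84°·11.75/17 = 58.0588° = 1.013318 rad
cos θ = 0.529048, sin θ = 0.848592 (intermediates below are computed at full precision and shown rounded to 5 d.p.)
v1: (-3.5,3) → rotate → (-4.39744,-1.38293) → ×s → (-5.55242,-1.74615) → (-5.55,-1.75)
v2: (2,-2.5) → rotate → (3.17958,0.37456) → ×s → (4.01468,0.47294) → (4.01,0.47)
v3: (-0.5,3) → rotate → (-2.81030,1.16285) → ×s → (-3.54842,1.46827) → (-3.55,1.47)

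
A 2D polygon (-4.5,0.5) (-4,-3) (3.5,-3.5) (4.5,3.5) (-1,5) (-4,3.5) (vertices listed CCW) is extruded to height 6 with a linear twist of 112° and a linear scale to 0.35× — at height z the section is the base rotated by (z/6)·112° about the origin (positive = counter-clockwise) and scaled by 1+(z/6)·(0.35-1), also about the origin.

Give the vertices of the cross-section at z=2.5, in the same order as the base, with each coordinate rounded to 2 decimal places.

t = z/height = 2.5/6 = 0.416667
s = 1 + (scale-1)·z/height = 1 + (0.35-1)·2.5/6 = 0.729167
θ = twist·z/height = 112°·2.5/6 = 46.6667° = 0.814487 rad
cos θ = 0.686242, sin θ = 0.727374 (intermediates below are computed at full precision and shown rounded to 5 d.p.)
v1: (-4.5,0.5) → rotate → (-3.45177,-2.93006) → ×s → (-2.51692,-2.13650) → (-2.52,-2.14)
v2: (-4,-3) → rotate → (-0.56285,-4.96822) → ×s → (-0.41041,-3.62266) → (-0.41,-3.62)
v3: (3.5,-3.5) → rotate → (4.94765,0.14396) → ×s → (3.60766,0.10497) → (3.61,0.10)
v4: (4.5,3.5) → rotate → (0.54228,5.67503) → ×s → (0.39541,4.13804) → (0.40,4.14)
v5: (-1,5) → rotate → (-4.32311,2.70383) → ×s → (-3.15227,1.97155) → (-3.15,1.97)
v6: (-4,3.5) → rotate → (-5.29077,-0.50765) → ×s → (-3.85786,-0.37016) → (-3.86,-0.37)

Cross-section at z=2.5: (-2.52,-2.14) (-0.41,-3.62) (3.61,0.10) (0.40,4.14) (-3.15,1.97) (-3.86,-0.37)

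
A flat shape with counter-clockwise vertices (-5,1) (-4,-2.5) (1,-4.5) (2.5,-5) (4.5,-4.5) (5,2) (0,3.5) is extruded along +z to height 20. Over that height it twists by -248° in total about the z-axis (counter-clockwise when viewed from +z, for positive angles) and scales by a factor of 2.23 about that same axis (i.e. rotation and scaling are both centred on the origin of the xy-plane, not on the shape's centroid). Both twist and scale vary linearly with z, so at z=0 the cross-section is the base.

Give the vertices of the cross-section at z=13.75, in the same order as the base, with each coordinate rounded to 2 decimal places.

Cross-section at z=13.75: (9.41,-0.30) (6.52,5.77) (-3.19,7.89) (-6.07,8.34) (-9.56,6.82) (-8.49,-5.16) (1.07,-6.37)

t = z/height = 13.75/20 = 0.6875
s = 1 + (scale-1)·z/height = 1 + (2.23-1)·13.75/20 = 1.845625
θ = twist·z/height = -248°·13.75/20 = -170.5000° = -2.975786 rad
cos θ = -0.986286, sin θ = -0.165048 (intermediates below are computed at full precision and shown rounded to 5 d.p.)
v1: (-5,1) → rotate → (5.09648,-0.16105) → ×s → (9.40618,-0.29723) → (9.41,-0.30)
v2: (-4,-2.5) → rotate → (3.53252,3.12590) → ×s → (6.51971,5.76925) → (6.52,5.77)
v3: (1,-4.5) → rotate → (-1.72900,4.27324) → ×s → (-3.19109,7.88679) → (-3.19,7.89)
v4: (2.5,-5) → rotate → (-3.29095,4.51881) → ×s → (-6.07386,8.34003) → (-6.07,8.34)
v5: (4.5,-4.5) → rotate → (-5.18100,3.69557) → ×s → (-9.56218,6.82064) → (-9.56,6.82)
v6: (5,2) → rotate → (-4.60133,-2.79781) → ×s → (-8.49233,-5.16371) → (-8.49,-5.16)
v7: (0,3.5) → rotate → (0.57767,-3.45200) → ×s → (1.06616,-6.37110) → (1.07,-6.37)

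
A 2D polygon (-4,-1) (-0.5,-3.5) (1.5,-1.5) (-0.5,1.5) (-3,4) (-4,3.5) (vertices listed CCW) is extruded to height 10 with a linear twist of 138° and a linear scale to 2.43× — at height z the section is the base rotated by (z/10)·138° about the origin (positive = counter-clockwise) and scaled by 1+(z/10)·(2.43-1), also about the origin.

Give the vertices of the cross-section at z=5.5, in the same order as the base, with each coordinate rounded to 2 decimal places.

t = z/height = 5.5/10 = 0.55
s = 1 + (scale-1)·z/height = 1 + (2.43-1)·5.5/10 = 1.786500
θ = twist·z/height = 138°·5.5/10 = 75.9000° = 1.324705 rad
cos θ = 0.243615, sin θ = 0.969872 (intermediates below are computed at full precision and shown rounded to 5 d.p.)
v1: (-4,-1) → rotate → (-0.00459,-4.12310) → ×s → (-0.00820,-7.36592) → (-0.01,-7.37)
v2: (-0.5,-3.5) → rotate → (3.27274,-1.33759) → ×s → (5.84676,-2.38960) → (5.85,-2.39)
v3: (1.5,-1.5) → rotate → (1.82023,1.08939) → ×s → (3.25184,1.94619) → (3.25,1.95)
v4: (-0.5,1.5) → rotate → (-1.57662,-0.11951) → ×s → (-2.81662,-0.21351) → (-2.82,-0.21)
v5: (-3,4) → rotate → (-4.61033,-1.93516) → ×s → (-8.23636,-3.45716) → (-8.24,-3.46)
v6: (-4,3.5) → rotate → (-4.36901,-3.02684) → ×s → (-7.80524,-5.40744) → (-7.81,-5.41)

Cross-section at z=5.5: (-0.01,-7.37) (5.85,-2.39) (3.25,1.95) (-2.82,-0.21) (-8.24,-3.46) (-7.81,-5.41)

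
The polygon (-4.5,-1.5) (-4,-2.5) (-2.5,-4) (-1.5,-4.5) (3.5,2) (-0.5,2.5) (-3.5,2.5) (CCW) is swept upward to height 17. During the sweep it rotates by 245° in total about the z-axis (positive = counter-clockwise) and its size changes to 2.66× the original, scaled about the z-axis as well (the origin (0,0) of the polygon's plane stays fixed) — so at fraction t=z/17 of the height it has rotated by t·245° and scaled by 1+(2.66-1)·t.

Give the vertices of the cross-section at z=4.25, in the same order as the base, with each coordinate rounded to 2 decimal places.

Cross-section at z=4.25: (-1.20,-6.60) (0.38,-6.66) (3.26,-5.82) (4.56,-4.92) (-0.10,5.70) (-3.44,1.08) (-5.48,-2.64)

t = z/height = 4.25/17 = 0.25
s = 1 + (scale-1)·z/height = 1 + (2.66-1)·4.25/17 = 1.415000
θ = twist·z/height = 245°·4.25/17 = 61.2500° = 1.069014 rad
cos θ = 0.480989, sin θ = 0.876727 (intermediates below are computed at full precision and shown rounded to 5 d.p.)
v1: (-4.5,-1.5) → rotate → (-0.84936,-4.66675) → ×s → (-1.20184,-6.60346) → (-1.20,-6.60)
v2: (-4,-2.5) → rotate → (0.26786,-4.70938) → ×s → (0.37902,-6.66377) → (0.38,-6.66)
v3: (-2.5,-4) → rotate → (2.30444,-4.11577) → ×s → (3.26078,-5.82382) → (3.26,-5.82)
v4: (-1.5,-4.5) → rotate → (3.22379,-3.47954) → ×s → (4.56166,-4.92355) → (4.56,-4.92)
v5: (3.5,2) → rotate → (-0.06999,4.03052) → ×s → (-0.09904,5.70319) → (-0.10,5.70)
v6: (-0.5,2.5) → rotate → (-2.43231,0.76411) → ×s → (-3.44172,1.08121) → (-3.44,1.08)
v7: (-3.5,2.5) → rotate → (-3.87528,-1.86607) → ×s → (-5.48352,-2.64049) → (-5.48,-2.64)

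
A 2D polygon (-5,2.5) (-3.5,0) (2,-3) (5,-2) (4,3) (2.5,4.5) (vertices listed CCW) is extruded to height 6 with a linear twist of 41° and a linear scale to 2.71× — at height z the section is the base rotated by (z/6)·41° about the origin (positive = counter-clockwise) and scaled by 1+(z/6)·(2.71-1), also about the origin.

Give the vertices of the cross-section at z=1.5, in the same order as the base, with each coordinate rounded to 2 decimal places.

t = z/height = 1.5/6 = 0.25
s = 1 + (scale-1)·z/height = 1 + (2.71-1)·1.5/6 = 1.427500
θ = twist·z/height = 41°·1.5/6 = 10.2500° = 0.178896 rad
cos θ = 0.984041, sin θ = 0.177944 (intermediates below are computed at full precision and shown rounded to 5 d.p.)
v1: (-5,2.5) → rotate → (-5.36506,1.57038) → ×s → (-7.65863,2.24172) → (-7.66,2.24)
v2: (-3.5,0) → rotate → (-3.44414,-0.62280) → ×s → (-4.91651,-0.88905) → (-4.92,-0.89)
v3: (2,-3) → rotate → (2.50191,-2.59624) → ×s → (3.57148,-3.70613) → (3.57,-3.71)
v4: (5,-2) → rotate → (5.27609,-1.07836) → ×s → (7.53162,-1.53936) → (7.53,-1.54)
v5: (4,3) → rotate → (3.40233,3.66390) → ×s → (4.85683,5.23021) → (4.86,5.23)
v6: (2.5,4.5) → rotate → (1.65936,4.87304) → ×s → (2.36873,6.95627) → (2.37,6.96)

Cross-section at z=1.5: (-7.66,2.24) (-4.92,-0.89) (3.57,-3.71) (7.53,-1.54) (4.86,5.23) (2.37,6.96)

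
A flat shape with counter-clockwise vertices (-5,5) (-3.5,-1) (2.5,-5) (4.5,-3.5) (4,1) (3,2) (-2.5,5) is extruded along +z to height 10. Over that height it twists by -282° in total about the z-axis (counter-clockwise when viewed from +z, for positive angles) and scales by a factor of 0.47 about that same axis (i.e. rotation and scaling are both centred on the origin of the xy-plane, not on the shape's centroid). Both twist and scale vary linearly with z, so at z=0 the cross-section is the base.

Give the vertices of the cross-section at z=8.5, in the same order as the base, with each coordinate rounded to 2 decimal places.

Cross-section at z=8.5: (-0.99,-3.76) (1.44,-1.38) (1.68,2.57) (0.41,3.11) (-1.58,1.62) (-1.78,0.87) (-1.68,-2.57)

t = z/height = 8.5/10 = 0.85
s = 1 + (scale-1)·z/height = 1 + (0.47-1)·8.5/10 = 0.549500
θ = twist·z/height = -282°·8.5/10 = -239.7000° = -4.183554 rad
cos θ = -0.504528, sin θ = 0.863396 (intermediates below are computed at full precision and shown rounded to 5 d.p.)
v1: (-5,5) → rotate → (-1.79434,-6.83962) → ×s → (-0.98599,-3.75837) → (-0.99,-3.76)
v2: (-3.5,-1) → rotate → (2.62924,-2.51736) → ×s → (1.44477,-1.38329) → (1.44,-1.38)
v3: (2.5,-5) → rotate → (3.05566,4.68113) → ×s → (1.67908,2.57228) → (1.68,2.57)
v4: (4.5,-3.5) → rotate → (0.75151,5.65113) → ×s → (0.41295,3.10529) → (0.41,3.11)
v5: (4,1) → rotate → (-2.88151,2.94905) → ×s → (-1.58339,1.62051) → (-1.58,1.62)
v6: (3,2) → rotate → (-3.24037,1.58113) → ×s → (-1.78059,0.86883) → (-1.78,0.87)
v7: (-2.5,5) → rotate → (-3.05566,-4.68113) → ×s → (-1.67908,-2.57228) → (-1.68,-2.57)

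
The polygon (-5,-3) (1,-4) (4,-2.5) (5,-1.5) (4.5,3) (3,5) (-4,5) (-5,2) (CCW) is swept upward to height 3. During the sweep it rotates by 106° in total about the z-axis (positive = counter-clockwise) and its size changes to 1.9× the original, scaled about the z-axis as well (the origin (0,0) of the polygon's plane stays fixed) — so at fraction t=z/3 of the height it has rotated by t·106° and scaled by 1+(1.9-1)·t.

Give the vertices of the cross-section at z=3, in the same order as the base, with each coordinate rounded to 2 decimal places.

t = z/height = 3/3 = 1
s = 1 + (scale-1)·z/height = 1 + (1.9-1)·3/3 = 1.900000
θ = twist·z/height = 106°·3/3 = 106.0000° = 1.850049 rad
cos θ = -0.275637, sin θ = 0.961262 (intermediates below are computed at full precision and shown rounded to 5 d.p.)
v1: (-5,-3) → rotate → (4.26197,-3.97940) → ×s → (8.09775,-7.56085) → (8.10,-7.56)
v2: (1,-4) → rotate → (3.56941,2.06381) → ×s → (6.78188,3.92124) → (6.78,3.92)
v3: (4,-2.5) → rotate → (1.30060,4.53414) → ×s → (2.47115,8.61487) → (2.47,8.61)
v4: (5,-1.5) → rotate → (0.06371,5.21976) → ×s → (0.12104,9.91755) → (0.12,9.92)
v5: (4.5,3) → rotate → (-4.12415,3.49877) → ×s → (-7.83589,6.64765) → (-7.84,6.65)
v6: (3,5) → rotate → (-5.63322,1.50560) → ×s → (-10.70312,2.86064) → (-10.70,2.86)
v7: (-4,5) → rotate → (-3.70376,-5.22323) → ×s → (-7.03714,-9.92414) → (-7.04,-9.92)
v8: (-5,2) → rotate → (-0.54434,-5.35758) → ×s → (-1.03424,-10.17941) → (-1.03,-10.18)

Cross-section at z=3: (8.10,-7.56) (6.78,3.92) (2.47,8.61) (0.12,9.92) (-7.84,6.65) (-10.70,2.86) (-7.04,-9.92) (-1.03,-10.18)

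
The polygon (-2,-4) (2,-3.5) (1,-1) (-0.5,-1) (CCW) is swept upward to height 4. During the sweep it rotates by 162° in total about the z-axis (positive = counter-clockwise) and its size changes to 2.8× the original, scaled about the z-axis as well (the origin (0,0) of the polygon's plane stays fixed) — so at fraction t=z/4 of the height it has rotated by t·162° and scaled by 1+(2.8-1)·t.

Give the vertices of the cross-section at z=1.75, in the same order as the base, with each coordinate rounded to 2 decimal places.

t = z/height = 1.75/4 = 0.4375
s = 1 + (scale-1)·z/height = 1 + (2.8-1)·1.75/4 = 1.787500
θ = twist·z/height = 162°·1.75/4 = 70.8750° = 1.237002 rad
cos θ = 0.327630, sin θ = 0.944806 (intermediates below are computed at full precision and shown rounded to 5 d.p.)
v1: (-2,-4) → rotate → (3.12396,-3.20013) → ×s → (5.58409,-5.72024) → (5.58,-5.72)
v2: (2,-3.5) → rotate → (3.96208,0.74291) → ×s → (7.08222,1.32795) → (7.08,1.33)
v3: (1,-1) → rotate → (1.27244,0.61718) → ×s → (2.27448,1.10320) → (2.27,1.10)
v4: (-0.5,-1) → rotate → (0.78099,-0.80003) → ×s → (1.39602,-1.43006) → (1.40,-1.43)

Cross-section at z=1.75: (5.58,-5.72) (7.08,1.33) (2.27,1.10) (1.40,-1.43)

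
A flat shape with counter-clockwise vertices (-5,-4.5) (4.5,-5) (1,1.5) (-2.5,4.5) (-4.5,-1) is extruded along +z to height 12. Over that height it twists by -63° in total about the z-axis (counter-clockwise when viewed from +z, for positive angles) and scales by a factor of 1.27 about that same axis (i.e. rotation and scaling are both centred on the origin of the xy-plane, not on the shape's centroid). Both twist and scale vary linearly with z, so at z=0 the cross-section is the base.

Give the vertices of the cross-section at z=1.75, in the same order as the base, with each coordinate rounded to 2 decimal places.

t = z/height = 1.75/12 = 0.145833
s = 1 + (scale-1)·z/height = 1 + (1.27-1)·1.75/12 = 1.039375
θ = twist·z/height = -63°·1.75/12 = -9.1875° = -0.160352 rad
cos θ = 0.987171, sin θ = -0.159666 (intermediates below are computed at full precision and shown rounded to 5 d.p.)
v1: (-5,-4.5) → rotate → (-5.65435,-3.64394) → ×s → (-5.87699,-3.78742) → (-5.88,-3.79)
v2: (4.5,-5) → rotate → (3.64394,-5.65435) → ×s → (3.78742,-5.87699) → (3.79,-5.88)
v3: (1,1.5) → rotate → (1.22667,1.32109) → ×s → (1.27497,1.37311) → (1.27,1.37)
v4: (-2.5,4.5) → rotate → (-1.74943,4.84143) → ×s → (-1.81832,5.03207) → (-1.82,5.03)
v5: (-4.5,-1) → rotate → (-4.60194,-0.26867) → ×s → (-4.78314,-0.27925) → (-4.78,-0.28)

Cross-section at z=1.75: (-5.88,-3.79) (3.79,-5.88) (1.27,1.37) (-1.82,5.03) (-4.78,-0.28)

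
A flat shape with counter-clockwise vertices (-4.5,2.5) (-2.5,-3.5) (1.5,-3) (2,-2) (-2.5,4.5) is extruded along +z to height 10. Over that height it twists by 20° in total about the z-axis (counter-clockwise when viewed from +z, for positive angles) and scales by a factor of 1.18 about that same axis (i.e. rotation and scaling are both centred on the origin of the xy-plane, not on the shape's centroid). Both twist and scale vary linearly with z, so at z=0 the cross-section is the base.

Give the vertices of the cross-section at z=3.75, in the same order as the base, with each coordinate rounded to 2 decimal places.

t = z/height = 3.75/10 = 0.375
s = 1 + (scale-1)·z/height = 1 + (1.18-1)·3.75/10 = 1.067500
θ = twist·z/height = 20°·3.75/10 = 7.5000° = 0.130900 rad
cos θ = 0.991445, sin θ = 0.130526 (intermediates below are computed at full precision and shown rounded to 5 d.p.)
v1: (-4.5,2.5) → rotate → (-4.78782,1.89124) → ×s → (-5.11100,2.01890) → (-5.11,2.02)
v2: (-2.5,-3.5) → rotate → (-2.02177,-3.79637) → ×s → (-2.15824,-4.05263) → (-2.16,-4.05)
v3: (1.5,-3) → rotate → (1.87875,-2.77855) → ×s → (2.00556,-2.96610) → (2.01,-2.97)
v4: (2,-2) → rotate → (2.24394,-1.72184) → ×s → (2.39541,-1.83806) → (2.40,-1.84)
v5: (-2.5,4.5) → rotate → (-3.06598,4.13519) → ×s → (-3.27293,4.41431) → (-3.27,4.41)

Cross-section at z=3.75: (-5.11,2.02) (-2.16,-4.05) (2.01,-2.97) (2.40,-1.84) (-3.27,4.41)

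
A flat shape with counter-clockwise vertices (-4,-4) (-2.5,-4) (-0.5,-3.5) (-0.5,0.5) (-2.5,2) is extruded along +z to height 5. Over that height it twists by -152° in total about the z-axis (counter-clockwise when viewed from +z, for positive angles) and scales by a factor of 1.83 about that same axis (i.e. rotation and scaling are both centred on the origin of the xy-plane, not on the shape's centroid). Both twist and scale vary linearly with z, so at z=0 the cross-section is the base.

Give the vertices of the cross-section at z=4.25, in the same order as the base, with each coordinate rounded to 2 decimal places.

t = z/height = 4.25/5 = 0.85
s = 1 + (scale-1)·z/height = 1 + (1.83-1)·4.25/5 = 1.705500
θ = twist·z/height = -152°·4.25/5 = -129.2000° = -2.254965 rad
cos θ = -0.632029, sin θ = -0.774944 (intermediates below are computed at full precision and shown rounded to 5 d.p.)
v1: (-4,-4) → rotate → (-0.57166,5.62790) → ×s → (-0.97497,9.59838) → (-0.97,9.60)
v2: (-2.5,-4) → rotate → (-1.51970,4.46548) → ×s → (-2.59186,7.61587) → (-2.59,7.62)
v3: (-0.5,-3.5) → rotate → (-2.39629,2.59957) → ×s → (-4.08687,4.43357) → (-4.09,4.43)
v4: (-0.5,0.5) → rotate → (0.70349,0.07146) → ×s → (1.19980,0.12187) → (1.20,0.12)
v5: (-2.5,2) → rotate → (3.12996,0.67330) → ×s → (5.33815,1.14832) → (5.34,1.15)

Cross-section at z=4.25: (-0.97,9.60) (-2.59,7.62) (-4.09,4.43) (1.20,0.12) (5.34,1.15)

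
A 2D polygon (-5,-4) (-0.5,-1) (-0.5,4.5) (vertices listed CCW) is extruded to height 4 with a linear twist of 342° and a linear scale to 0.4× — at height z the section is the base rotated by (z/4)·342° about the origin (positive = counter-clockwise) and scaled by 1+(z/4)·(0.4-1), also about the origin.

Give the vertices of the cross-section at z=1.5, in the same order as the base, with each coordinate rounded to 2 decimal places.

t = z/height = 1.5/4 = 0.375
s = 1 + (scale-1)·z/height = 1 + (0.4-1)·1.5/4 = 0.775000
θ = twist·z/height = 342°·1.5/4 = 128.2500° = 2.238385 rad
cos θ = -0.619094, sin θ = 0.785317 (intermediates below are computed at full precision and shown rounded to 5 d.p.)
v1: (-5,-4) → rotate → (6.23674,-1.45021) → ×s → (4.83347,-1.12391) → (4.83,-1.12)
v2: (-0.5,-1) → rotate → (1.09486,0.22644) → ×s → (0.84852,0.17549) → (0.85,0.18)
v3: (-0.5,4.5) → rotate → (-3.22438,-3.17858) → ×s → (-2.49889,-2.46340) → (-2.50,-2.46)

Cross-section at z=1.5: (4.83,-1.12) (0.85,0.18) (-2.50,-2.46)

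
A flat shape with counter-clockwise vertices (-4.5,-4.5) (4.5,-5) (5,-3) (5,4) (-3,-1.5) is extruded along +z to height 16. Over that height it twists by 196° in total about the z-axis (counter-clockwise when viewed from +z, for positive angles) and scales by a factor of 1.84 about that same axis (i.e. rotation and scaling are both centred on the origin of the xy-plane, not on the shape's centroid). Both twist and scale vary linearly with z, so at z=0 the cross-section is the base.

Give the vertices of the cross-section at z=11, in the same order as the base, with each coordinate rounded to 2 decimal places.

Cross-section at z=11: (10.04,-0.04) (0.60,10.59) (-2.19,8.93) (-10.03,1.16) (5.01,-1.70)

t = z/height = 11/16 = 0.6875
s = 1 + (scale-1)·z/height = 1 + (1.84-1)·11/16 = 1.577500
θ = twist·z/height = 196°·11/16 = 134.7500° = 2.351831 rad
cos θ = -0.704015, sin θ = 0.710185 (intermediates below are computed at full precision and shown rounded to 5 d.p.)
v1: (-4.5,-4.5) → rotate → (6.36390,-0.02777) → ×s → (10.03905,-0.04380) → (10.04,-0.04)
v2: (4.5,-5) → rotate → (0.38286,6.71591) → ×s → (0.60396,10.59434) → (0.60,10.59)
v3: (5,-3) → rotate → (-1.38952,5.66297) → ×s → (-2.19196,8.93334) → (-2.19,8.93)
v4: (5,4) → rotate → (-6.36082,0.73487) → ×s → (-10.03419,1.15925) → (-10.03,1.16)
v5: (-3,-1.5) → rotate → (3.17732,-1.07453) → ×s → (5.01223,-1.69508) → (5.01,-1.70)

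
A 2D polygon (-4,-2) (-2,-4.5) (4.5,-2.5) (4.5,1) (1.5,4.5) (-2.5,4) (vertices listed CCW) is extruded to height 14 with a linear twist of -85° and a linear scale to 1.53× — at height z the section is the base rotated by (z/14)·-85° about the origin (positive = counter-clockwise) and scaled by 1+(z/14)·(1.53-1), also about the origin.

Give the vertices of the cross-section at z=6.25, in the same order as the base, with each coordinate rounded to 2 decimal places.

t = z/height = 6.25/14 = 0.446429
s = 1 + (scale-1)·z/height = 1 + (1.53-1)·6.25/14 = 1.236607
θ = twist·z/height = -85°·6.25/14 = -37.9464° = -0.662290 rad
cos θ = 0.788586, sin θ = -0.614924 (intermediates below are computed at full precision and shown rounded to 5 d.p.)
v1: (-4,-2) → rotate → (-4.38419,0.88253) → ×s → (-5.42152,1.09134) → (-5.42,1.09)
v2: (-2,-4.5) → rotate → (-4.34433,-2.31879) → ×s → (-5.37223,-2.86743) → (-5.37,-2.87)
v3: (4.5,-2.5) → rotate → (2.01133,-4.73863) → ×s → (2.48722,-5.85982) → (2.49,-5.86)
v4: (4.5,1) → rotate → (4.16356,-1.97857) → ×s → (5.14869,-2.44672) → (5.15,-2.45)
v5: (1.5,4.5) → rotate → (3.95004,2.62625) → ×s → (4.88465,3.24764) → (4.88,3.25)
v6: (-2.5,4) → rotate → (0.48823,4.69166) → ×s → (0.60375,5.80173) → (0.60,5.80)

Cross-section at z=6.25: (-5.42,1.09) (-5.37,-2.87) (2.49,-5.86) (5.15,-2.45) (4.88,3.25) (0.60,5.80)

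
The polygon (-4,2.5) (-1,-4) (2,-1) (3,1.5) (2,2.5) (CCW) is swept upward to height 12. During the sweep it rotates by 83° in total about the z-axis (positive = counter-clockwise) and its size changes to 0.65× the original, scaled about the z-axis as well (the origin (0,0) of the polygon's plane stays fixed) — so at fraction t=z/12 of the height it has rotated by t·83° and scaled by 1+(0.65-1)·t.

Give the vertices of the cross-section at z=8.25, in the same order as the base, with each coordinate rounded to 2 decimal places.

t = z/height = 8.25/12 = 0.6875
s = 1 + (scale-1)·z/height = 1 + (0.65-1)·8.25/12 = 0.759375
θ = twist·z/height = 83°·8.25/12 = 57.0625° = 0.995929 rad
cos θ = 0.543724, sin θ = 0.839264 (intermediates below are computed at full precision and shown rounded to 5 d.p.)
v1: (-4,2.5) → rotate → (-4.27306,-1.99775) → ×s → (-3.24485,-1.51704) → (-3.24,-1.52)
v2: (-1,-4) → rotate → (2.81333,-3.01416) → ×s → (2.13637,-2.28888) → (2.14,-2.29)
v3: (2,-1) → rotate → (1.92671,1.13480) → ×s → (1.46310,0.86174) → (1.46,0.86)
v4: (3,1.5) → rotate → (0.37228,3.33338) → ×s → (0.28270,2.53128) → (0.28,2.53)
v5: (2,2.5) → rotate → (-1.01071,3.03784) → ×s → (-0.76751,2.30686) → (-0.77,2.31)

Cross-section at z=8.25: (-3.24,-1.52) (2.14,-2.29) (1.46,0.86) (0.28,2.53) (-0.77,2.31)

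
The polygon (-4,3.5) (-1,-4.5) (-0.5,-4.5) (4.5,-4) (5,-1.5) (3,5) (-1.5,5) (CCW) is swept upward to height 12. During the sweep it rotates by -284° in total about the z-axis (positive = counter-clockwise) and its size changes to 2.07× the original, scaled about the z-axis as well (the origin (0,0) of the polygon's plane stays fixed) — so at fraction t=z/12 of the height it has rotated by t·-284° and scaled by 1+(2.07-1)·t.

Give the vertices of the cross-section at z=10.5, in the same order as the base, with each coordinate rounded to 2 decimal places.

t = z/height = 10.5/12 = 0.875
s = 1 + (scale-1)·z/height = 1 + (2.07-1)·10.5/12 = 1.936250
θ = twist·z/height = -284°·10.5/12 = -248.5000° = -4.337143 rad
cos θ = -0.366501, sin θ = 0.930418 (intermediates below are computed at full precision and shown rounded to 5 d.p.)
v1: (-4,3.5) → rotate → (-1.79046,-5.00442) → ×s → (-3.46677,-9.68982) → (-3.47,-9.69)
v2: (-1,-4.5) → rotate → (4.55338,0.71884) → ×s → (8.81648,1.39185) → (8.82,1.39)
v3: (-0.5,-4.5) → rotate → (4.37013,1.18405) → ×s → (8.46166,2.29261) → (8.46,2.29)
v4: (4.5,-4) → rotate → (2.07241,5.65288) → ×s → (4.01271,10.94540) → (4.01,10.95)
v5: (5,-1.5) → rotate → (-0.43688,5.20184) → ×s → (-0.84591,10.07206) → (-0.85,10.07)
v6: (3,5) → rotate → (-5.75159,0.95875) → ×s → (-11.13652,1.85637) → (-11.14,1.86)
v7: (-1.5,5) → rotate → (-4.10234,-3.22813) → ×s → (-7.94315,-6.25047) → (-7.94,-6.25)

Cross-section at z=10.5: (-3.47,-9.69) (8.82,1.39) (8.46,2.29) (4.01,10.95) (-0.85,10.07) (-11.14,1.86) (-7.94,-6.25)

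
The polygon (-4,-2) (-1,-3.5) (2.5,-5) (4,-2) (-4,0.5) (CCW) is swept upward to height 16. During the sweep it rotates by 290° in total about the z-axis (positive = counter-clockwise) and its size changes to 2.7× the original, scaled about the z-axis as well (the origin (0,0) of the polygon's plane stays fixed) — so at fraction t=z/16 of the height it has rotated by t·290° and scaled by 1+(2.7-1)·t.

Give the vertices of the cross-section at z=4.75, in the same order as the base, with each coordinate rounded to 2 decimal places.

Cross-section at z=4.75: (2.59,-6.21) (5.15,-1.86) (7.76,3.24) (3.41,5.80) (-1.16,-5.95)

t = z/height = 4.75/16 = 0.296875
s = 1 + (scale-1)·z/height = 1 + (2.7-1)·4.75/16 = 1.504688
θ = twist·z/height = 290°·4.75/16 = 86.0938° = 1.502619 rad
cos θ = 0.068124, sin θ = 0.997677 (intermediates below are computed at full precision and shown rounded to 5 d.p.)
v1: (-4,-2) → rotate → (1.72286,-4.12696) → ×s → (2.59236,-6.20978) → (2.59,-6.21)
v2: (-1,-3.5) → rotate → (3.42374,-1.23611) → ×s → (5.15167,-1.85996) → (5.15,-1.86)
v3: (2.5,-5) → rotate → (5.15869,2.15357) → ×s → (7.76222,3.24045) → (7.76,3.24)
v4: (4,-2) → rotate → (2.26785,3.85446) → ×s → (3.41241,5.79976) → (3.41,5.80)
v5: (-4,0.5) → rotate → (-0.77133,-3.95665) → ×s → (-1.16062,-5.95351) → (-1.16,-5.95)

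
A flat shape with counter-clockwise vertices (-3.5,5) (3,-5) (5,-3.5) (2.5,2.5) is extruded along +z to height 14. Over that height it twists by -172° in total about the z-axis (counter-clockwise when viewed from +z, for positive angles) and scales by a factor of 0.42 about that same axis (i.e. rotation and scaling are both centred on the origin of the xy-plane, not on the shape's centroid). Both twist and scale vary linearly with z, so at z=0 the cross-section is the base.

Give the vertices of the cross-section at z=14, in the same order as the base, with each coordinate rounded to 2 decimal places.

t = z/height = 14/14 = 1
s = 1 + (scale-1)·z/height = 1 + (0.42-1)·14/14 = 0.420000
θ = twist·z/height = -172°·14/14 = -172.0000° = -3.001966 rad
cos θ = -0.990268, sin θ = -0.139173 (intermediates below are computed at full precision and shown rounded to 5 d.p.)
v1: (-3.5,5) → rotate → (4.16180,-4.46423) → ×s → (1.74796,-1.87498) → (1.75,-1.87)
v2: (3,-5) → rotate → (-3.66667,4.53382) → ×s → (-1.54000,1.90420) → (-1.54,1.90)
v3: (5,-3.5) → rotate → (-5.43845,2.77007) → ×s → (-2.28415,1.16343) → (-2.28,1.16)
v4: (2.5,2.5) → rotate → (-2.12774,-2.82360) → ×s → (-0.89365,-1.18591) → (-0.89,-1.19)

Cross-section at z=14: (1.75,-1.87) (-1.54,1.90) (-2.28,1.16) (-0.89,-1.19)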